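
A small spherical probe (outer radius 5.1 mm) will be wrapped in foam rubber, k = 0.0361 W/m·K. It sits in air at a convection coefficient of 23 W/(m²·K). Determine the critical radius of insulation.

r_cr ≈ 3.14 mm

For a sphere r_cr = 2k/h = 2×0.0361/23
r_cr = 3.14 mm; since the bare radius (5.1 mm) is above r_cr, any added insulation will reduce heat loss.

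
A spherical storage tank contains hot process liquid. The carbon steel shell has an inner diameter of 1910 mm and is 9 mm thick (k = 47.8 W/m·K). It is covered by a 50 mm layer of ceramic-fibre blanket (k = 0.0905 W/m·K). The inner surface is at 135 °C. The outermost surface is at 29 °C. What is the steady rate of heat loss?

For a spherical shell R = (1/r₁ − 1/r₂)/(4πk); film R = 1/(h·4πr²). In series:
R_carbon steel shell = (1/0.955 − 1/0.964)/(4π×47.8) = 1.628×10^-5 K/W
R_ceramic-fibre blanket = (1/0.964 − 1/1.014)/(4π×0.0905) = 0.04498 K/W
R_total = 0.04499 K/W
Q = ΔT/R_total = 106/0.04499

Q ≈ 2360 W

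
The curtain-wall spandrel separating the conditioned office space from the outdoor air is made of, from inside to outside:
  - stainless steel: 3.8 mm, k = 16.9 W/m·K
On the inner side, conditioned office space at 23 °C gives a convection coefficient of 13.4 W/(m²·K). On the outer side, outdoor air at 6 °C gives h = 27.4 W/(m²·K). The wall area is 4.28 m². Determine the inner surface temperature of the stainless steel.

Model the wall as resistances in series:
R_inner film = 1/(h_i·A) = 1/(13.4×4.28) = 0.01744 K/W
R_stainless steel = L/(kA) = 0.0038/(16.9×4.28) = 5.254×10^-5 K/W
R_outer film = 1/(h_o·A) = 1/(27.4×4.28) = 0.008527 K/W
R_total = 0.02602 K/W;  Q = ΔT/R_total = 17/0.02602 = 653.4 W
T_interface = T_inner − Q·ΣR(inner→interface) = 23 − 653×0.01744

T ≈ 11.6 °C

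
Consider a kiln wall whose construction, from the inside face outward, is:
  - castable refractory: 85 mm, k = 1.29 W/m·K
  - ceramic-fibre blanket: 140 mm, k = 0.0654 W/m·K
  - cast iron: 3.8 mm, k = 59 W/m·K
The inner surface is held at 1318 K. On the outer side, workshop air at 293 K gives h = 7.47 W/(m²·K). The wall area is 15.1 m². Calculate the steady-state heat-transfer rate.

Q ≈ 6610 W

Series thermal resistances:
R_castable refractory = L/(kA) = 0.085/(1.29×15.1) = 0.004364 K/W
R_ceramic-fibre blanket = L/(kA) = 0.14/(0.0654×15.1) = 0.1418 K/W
R_cast iron = L/(kA) = 0.0038/(59×15.1) = 4.265×10^-6 K/W
R_outer film = 1/(h_o·A) = 1/(7.47×15.1) = 0.008865 K/W
R_total = 0.155 K/W
Q = ΔT / R_total = 1025 / 0.155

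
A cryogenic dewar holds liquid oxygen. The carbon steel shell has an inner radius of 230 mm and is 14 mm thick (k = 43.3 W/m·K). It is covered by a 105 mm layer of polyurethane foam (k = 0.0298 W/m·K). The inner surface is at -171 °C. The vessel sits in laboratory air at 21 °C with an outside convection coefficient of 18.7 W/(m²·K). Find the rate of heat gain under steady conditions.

Q ≈ 57.7 W

Spherical conduction: R = (1/r_in − 1/r_out)/(4πk) per layer; series-sum.
R_carbon steel shell = (1/0.23 − 1/0.244)/(4π×43.3) = 4.585×10^-4 K/W
R_polyurethane foam = (1/0.244 − 1/0.349)/(4π×0.0298) = 3.293 K/W
R_outer film = 1/(h·4πr_o²) = 1/(18.7×4π×0.349²) = 0.03494 K/W
R_total = 3.328 K/W
Q = ΔT/R_total = 192/3.328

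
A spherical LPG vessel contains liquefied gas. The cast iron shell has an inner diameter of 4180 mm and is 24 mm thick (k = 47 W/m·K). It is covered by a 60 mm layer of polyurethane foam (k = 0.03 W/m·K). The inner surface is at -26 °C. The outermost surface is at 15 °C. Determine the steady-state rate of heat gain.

For a spherical shell R = (1/r₁ − 1/r₂)/(4πk); film R = 1/(h·4πr²). In series:
R_cast iron shell = (1/2.09 − 1/2.114)/(4π×47) = 9.197×10^-6 K/W
R_polyurethane foam = (1/2.114 − 1/2.174)/(4π×0.03) = 0.03463 K/W
R_total = 0.03464 K/W
Q = ΔT/R_total = 41/0.03464

Q ≈ 1180 W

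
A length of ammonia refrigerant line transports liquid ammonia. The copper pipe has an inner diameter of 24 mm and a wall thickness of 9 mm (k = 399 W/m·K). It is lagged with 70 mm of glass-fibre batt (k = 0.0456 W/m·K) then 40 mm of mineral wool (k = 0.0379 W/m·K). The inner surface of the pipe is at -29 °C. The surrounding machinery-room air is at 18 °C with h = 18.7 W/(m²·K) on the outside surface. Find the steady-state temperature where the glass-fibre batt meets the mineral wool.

T ≈ 6.83 °C

Cylindrical conduction, so R = ln(r₂/r₁)/(2πkL) per layer, in series:
R_copper pipe wall = ln(21/12)/(2π×399×1) = 2.232×10^-4 K/W
R_glass-fibre batt = ln(91/21)/(2π×0.0456×1) = 5.118 K/W
R_mineral wool = ln(131/91)/(2π×0.0379×1) = 1.53 K/W
R_outer film = 1/(h_o·2πr_oL) = 1/(18.7×2π×0.131×1) = 0.06497 K/W
R_total = 6.713 K/W
Q = ΔT/R_total = 47/6.713
Q = 7 W/m
T_interface = T_inner + Q·ΣR(inner→interface) = -29 + 7×5.118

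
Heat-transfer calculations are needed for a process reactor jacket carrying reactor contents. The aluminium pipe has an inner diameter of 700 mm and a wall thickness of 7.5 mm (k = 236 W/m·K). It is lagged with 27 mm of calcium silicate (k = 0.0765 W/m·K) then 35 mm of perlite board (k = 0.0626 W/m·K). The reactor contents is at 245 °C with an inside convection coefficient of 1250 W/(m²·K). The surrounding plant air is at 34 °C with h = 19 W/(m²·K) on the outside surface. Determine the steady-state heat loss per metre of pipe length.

q′ ≈ 536 W/m

Radial resistances (cylindrical: R_cond = ln(r_o/r_i)/(2πkL), R_conv = 1/(h·2πrL)):
R_inner film = 1/(h_i·2πr₁L) = 1/(1250×2π×0.35×1) = 3.638×10^-4 K/W
R_aluminium pipe wall = ln(357.5/350)/(2π×236×1) = 1.43×10^-5 K/W
R_calcium silicate = ln(384.5/357.5)/(2π×0.0765×1) = 0.1515 K/W
R_perlite board = ln(419.5/384.5)/(2π×0.0626×1) = 0.2215 K/W
R_outer film = 1/(h_o·2πr_oL) = 1/(19×2π×0.4195×1) = 0.01997 K/W
R_total = 0.3933 K/W
Q = ΔT/R_total = 211/0.3933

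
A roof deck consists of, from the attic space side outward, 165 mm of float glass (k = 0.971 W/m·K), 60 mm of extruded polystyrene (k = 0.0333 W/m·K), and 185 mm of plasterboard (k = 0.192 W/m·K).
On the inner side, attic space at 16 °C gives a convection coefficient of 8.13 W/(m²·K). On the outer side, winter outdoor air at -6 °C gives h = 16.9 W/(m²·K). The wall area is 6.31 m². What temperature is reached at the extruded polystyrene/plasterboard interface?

Using the resistance-network approach (series):
R_inner film = 1/(h_i·A) = 1/(8.13×6.31) = 0.01949 K/W
R_float glass = L/(kA) = 0.165/(0.971×6.31) = 0.02693 K/W
R_extruded polystyrene = L/(kA) = 0.06/(0.0333×6.31) = 0.2855 K/W
R_plasterboard = L/(kA) = 0.185/(0.192×6.31) = 0.1527 K/W
R_outer film = 1/(h_o·A) = 1/(16.9×6.31) = 0.009377 K/W
R_total = 0.494 K/W;  Q = ΔT/R_total = 22/0.494 = 44.53 W
T_interface = T_inner − Q·ΣR(inner→interface) = 16 − 44.5×0.332

T ≈ 1.22 °C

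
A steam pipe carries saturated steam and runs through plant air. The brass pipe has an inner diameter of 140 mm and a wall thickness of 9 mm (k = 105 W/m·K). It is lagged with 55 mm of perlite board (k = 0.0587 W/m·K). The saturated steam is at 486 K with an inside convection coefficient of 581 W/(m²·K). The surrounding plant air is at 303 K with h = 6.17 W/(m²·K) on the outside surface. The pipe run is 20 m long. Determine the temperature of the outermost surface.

T ≈ 325 K

Treating each annulus and film as a series resistance:
R_inner film = 1/(h_i·2πr₁L) = 1/(581×2π×0.07×20) = 1.957×10^-4 K/W
R_brass pipe wall = ln(79/70)/(2π×105×20) = 9.167×10^-6 K/W
R_perlite board = ln(134/79)/(2π×0.0587×20) = 0.07163 K/W
R_outer film = 1/(h_o·2πr_oL) = 1/(6.17×2π×0.134×20) = 0.009625 K/W
R_total = 0.08146 K/W
Q = ΔT/R_total = 183/0.08146
Q = 2250 W
T_interface = T_inner − Q·ΣR(inner→interface) = 486 − 2250×0.07184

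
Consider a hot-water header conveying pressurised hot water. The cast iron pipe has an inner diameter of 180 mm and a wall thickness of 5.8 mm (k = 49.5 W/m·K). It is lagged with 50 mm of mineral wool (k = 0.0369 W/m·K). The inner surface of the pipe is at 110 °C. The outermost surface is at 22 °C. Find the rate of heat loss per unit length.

Treating each annulus and film as a series resistance:
R_cast iron pipe wall = ln(95.8/90)/(2π×49.5×1) = 2.008×10^-4 K/W
R_mineral wool = ln(145.8/95.8)/(2π×0.0369×1) = 1.811 K/W
R_total = 1.812 K/W
Q = ΔT/R_total = 88/1.812

q′ ≈ 48.6 W/m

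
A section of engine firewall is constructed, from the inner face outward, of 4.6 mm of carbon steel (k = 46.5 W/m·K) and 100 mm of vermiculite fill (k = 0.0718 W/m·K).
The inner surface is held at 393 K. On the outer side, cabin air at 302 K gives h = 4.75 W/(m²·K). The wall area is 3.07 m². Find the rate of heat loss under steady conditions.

Q ≈ 174 W

Using the resistance-network approach (series):
R_carbon steel = L/(kA) = 0.0046/(46.5×3.07) = 3.222×10^-5 K/W
R_vermiculite fill = L/(kA) = 0.1/(0.0718×3.07) = 0.4537 K/W
R_outer film = 1/(h_o·A) = 1/(4.75×3.07) = 0.06858 K/W
R_total = 0.5223 K/W
Q = ΔT / R_total = 91 / 0.5223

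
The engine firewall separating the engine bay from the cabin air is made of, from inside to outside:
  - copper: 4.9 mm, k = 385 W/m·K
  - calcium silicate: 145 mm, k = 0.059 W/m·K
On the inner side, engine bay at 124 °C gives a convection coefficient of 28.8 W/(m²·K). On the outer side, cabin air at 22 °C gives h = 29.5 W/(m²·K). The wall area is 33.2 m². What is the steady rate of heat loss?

Treating each layer as a thermal resistance in series:
R_inner film = 1/(h_i·A) = 1/(28.8×33.2) = 0.001046 K/W
R_copper = L/(kA) = 0.0049/(385×33.2) = 3.834×10^-7 K/W
R_calcium silicate = L/(kA) = 0.145/(0.059×33.2) = 0.07402 K/W
R_outer film = 1/(h_o·A) = 1/(29.5×33.2) = 0.001021 K/W
R_total = 0.07609 K/W
Q = ΔT / R_total = 102 / 0.07609

Q ≈ 1340 W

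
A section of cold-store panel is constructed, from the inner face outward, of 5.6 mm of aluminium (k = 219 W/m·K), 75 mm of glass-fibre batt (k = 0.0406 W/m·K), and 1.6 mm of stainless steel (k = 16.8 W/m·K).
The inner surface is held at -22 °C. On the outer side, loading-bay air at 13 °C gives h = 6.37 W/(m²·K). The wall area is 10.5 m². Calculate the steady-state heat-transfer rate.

Thermal resistances in series:
R_aluminium = L/(kA) = 0.0056/(219×10.5) = 2.435×10^-6 K/W
R_glass-fibre batt = L/(kA) = 0.075/(0.0406×10.5) = 0.1759 K/W
R_stainless steel = L/(kA) = 0.0016/(16.8×10.5) = 9.07×10^-6 K/W
R_outer film = 1/(h_o·A) = 1/(6.37×10.5) = 0.01495 K/W
R_total = 0.1909 K/W
Q = ΔT / R_total = 35 / 0.1909

Q ≈ 183 W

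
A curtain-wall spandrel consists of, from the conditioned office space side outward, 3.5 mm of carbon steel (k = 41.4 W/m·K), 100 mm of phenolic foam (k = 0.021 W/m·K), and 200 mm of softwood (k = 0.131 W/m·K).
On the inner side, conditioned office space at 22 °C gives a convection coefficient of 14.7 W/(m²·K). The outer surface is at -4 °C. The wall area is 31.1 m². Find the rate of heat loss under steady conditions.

Q ≈ 127 W

Model the wall as resistances in series:
R_inner film = 1/(h_i·A) = 1/(14.7×31.1) = 0.002187 K/W
R_carbon steel = L/(kA) = 0.0035/(41.4×31.1) = 2.718×10^-6 K/W
R_phenolic foam = L/(kA) = 0.1/(0.021×31.1) = 0.1531 K/W
R_softwood = L/(kA) = 0.2/(0.131×31.1) = 0.04909 K/W
R_total = 0.2044 K/W
Q = ΔT / R_total = 26 / 0.2044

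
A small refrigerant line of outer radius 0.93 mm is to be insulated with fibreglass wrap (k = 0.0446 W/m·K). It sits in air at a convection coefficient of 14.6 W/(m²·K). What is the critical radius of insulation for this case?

For a cylinder r_cr = k/h = 0.0446/14.6
r_cr = 3.05 mm; since the bare radius (0.93 mm) is below r_cr, adding a thin layer of insulation will *increase* heat loss.

r_cr ≈ 3.05 mm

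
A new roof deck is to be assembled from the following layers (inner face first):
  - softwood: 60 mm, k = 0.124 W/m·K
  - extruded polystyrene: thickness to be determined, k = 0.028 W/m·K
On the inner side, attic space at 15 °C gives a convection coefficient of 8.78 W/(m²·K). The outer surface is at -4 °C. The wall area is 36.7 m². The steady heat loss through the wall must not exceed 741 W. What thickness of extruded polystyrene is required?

Using the resistance-network approach (series):
R_inner film = 1/(h_i·A) = 1/(8.78×36.7) = 0.003103 K/W
R_softwood = L/(kA) = 0.06/(0.124×36.7) = 0.01318 K/W
Sum of the known resistances R_other = 0.01629 K/W
Required total resistance R_tot = ΔT/Q_allow = 19/741 = 0.02564 K/W
R_extruded polystyrene = R_tot − R_other = 0.009353 K/W
L = R·k·A = 0.009353×0.028×36.7

L ≈ 9.61 mm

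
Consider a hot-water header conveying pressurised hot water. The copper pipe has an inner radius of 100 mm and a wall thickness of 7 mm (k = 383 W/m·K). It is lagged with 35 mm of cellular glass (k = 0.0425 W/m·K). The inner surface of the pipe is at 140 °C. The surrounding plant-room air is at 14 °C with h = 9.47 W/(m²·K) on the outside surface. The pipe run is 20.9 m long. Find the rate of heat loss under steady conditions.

Q ≈ 2240 W

Treating each annulus and film as a series resistance:
R_copper pipe wall = ln(107/100)/(2π×383×20.9) = 1.345×10^-6 K/W
R_cellular glass = ln(142/107)/(2π×0.0425×20.9) = 0.05071 K/W
R_outer film = 1/(h_o·2πr_oL) = 1/(9.47×2π×0.142×20.9) = 0.005663 K/W
R_total = 0.05637 K/W
Q = ΔT/R_total = 126/0.05637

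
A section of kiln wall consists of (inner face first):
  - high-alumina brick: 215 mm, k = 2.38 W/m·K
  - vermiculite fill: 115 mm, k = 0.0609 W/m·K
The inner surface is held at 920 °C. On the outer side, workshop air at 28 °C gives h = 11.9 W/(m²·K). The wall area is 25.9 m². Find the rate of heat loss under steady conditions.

Q ≈ 11200 W

Model the wall as resistances in series:
R_high-alumina brick = L/(kA) = 0.215/(2.38×25.9) = 0.003488 K/W
R_vermiculite fill = L/(kA) = 0.115/(0.0609×25.9) = 0.07291 K/W
R_outer film = 1/(h_o·A) = 1/(11.9×25.9) = 0.003245 K/W
R_total = 0.07964 K/W
Q = ΔT / R_total = 892 / 0.07964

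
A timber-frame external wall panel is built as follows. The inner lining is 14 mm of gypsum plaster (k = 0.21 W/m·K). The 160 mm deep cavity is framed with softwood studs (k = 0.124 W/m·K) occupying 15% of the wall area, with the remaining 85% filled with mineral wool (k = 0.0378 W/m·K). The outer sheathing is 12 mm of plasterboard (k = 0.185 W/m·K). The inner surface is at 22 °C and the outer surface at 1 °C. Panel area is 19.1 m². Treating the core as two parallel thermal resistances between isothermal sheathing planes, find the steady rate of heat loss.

Q ≈ 122 W

Sheathing layers in series; stud and cavity paths in parallel between them.
R_inner = 0.014/(0.21×19.1) = 0.00349 K/W
R_stud  = 0.16/(0.124×0.15×19.1) = 0.4504 K/W
R_cav   = 0.16/(0.0378×0.85×19.1) = 0.2607 K/W
1/R_core = 1/R_stud + 1/R_cav → R_core = 0.1651 K/W
R_outer = 0.012/(0.185×19.1) = 0.003396 K/W
R_total = 0.172 K/W
Q = ΔT/R_total = 21/0.172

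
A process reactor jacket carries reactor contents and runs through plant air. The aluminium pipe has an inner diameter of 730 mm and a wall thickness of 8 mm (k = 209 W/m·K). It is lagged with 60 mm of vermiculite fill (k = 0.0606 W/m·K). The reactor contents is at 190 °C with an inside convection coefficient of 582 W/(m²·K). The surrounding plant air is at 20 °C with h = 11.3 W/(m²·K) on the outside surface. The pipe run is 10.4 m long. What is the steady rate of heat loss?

Q ≈ 4160 W

Cylindrical conduction, so R = ln(r₂/r₁)/(2πkL) per layer, in series:
R_inner film = 1/(h_i·2πr₁L) = 1/(582×2π×0.365×10.4) = 7.204×10^-5 K/W
R_aluminium pipe wall = ln(373/365)/(2π×209×10.4) = 1.588×10^-6 K/W
R_vermiculite fill = ln(433/373)/(2π×0.0606×10.4) = 0.03767 K/W
R_outer film = 1/(h_o·2πr_oL) = 1/(11.3×2π×0.433×10.4) = 0.003128 K/W
R_total = 0.04087 K/W
Q = ΔT/R_total = 170/0.04087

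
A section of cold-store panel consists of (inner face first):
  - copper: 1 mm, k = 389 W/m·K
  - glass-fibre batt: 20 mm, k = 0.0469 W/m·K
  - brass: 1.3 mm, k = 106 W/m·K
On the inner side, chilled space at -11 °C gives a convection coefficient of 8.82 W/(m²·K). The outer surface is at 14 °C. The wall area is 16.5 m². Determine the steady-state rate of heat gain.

Model the wall as resistances in series:
R_inner film = 1/(h_i·A) = 1/(8.82×16.5) = 0.006871 K/W
R_copper = L/(kA) = 0.001/(389×16.5) = 1.558×10^-7 K/W
R_glass-fibre batt = L/(kA) = 0.02/(0.0469×16.5) = 0.02584 K/W
R_brass = L/(kA) = 0.0013/(106×16.5) = 7.433×10^-7 K/W
R_total = 0.03272 K/W
Q = ΔT / R_total = 25 / 0.03272

Q ≈ 764 W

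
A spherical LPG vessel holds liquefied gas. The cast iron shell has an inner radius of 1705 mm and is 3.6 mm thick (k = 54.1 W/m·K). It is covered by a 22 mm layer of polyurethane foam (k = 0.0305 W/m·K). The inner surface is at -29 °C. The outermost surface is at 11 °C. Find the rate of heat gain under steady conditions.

Each spherical layer contributes R = (1/r_i − 1/r_o)/(4πk):
R_cast iron shell = (1/1.705 − 1/1.7086)/(4π×54.1) = 1.818×10^-6 K/W
R_polyurethane foam = (1/1.7086 − 1/1.7306)/(4π×0.0305) = 0.01941 K/W
R_total = 0.01941 K/W
Q = ΔT/R_total = 40/0.01941

Q ≈ 2060 W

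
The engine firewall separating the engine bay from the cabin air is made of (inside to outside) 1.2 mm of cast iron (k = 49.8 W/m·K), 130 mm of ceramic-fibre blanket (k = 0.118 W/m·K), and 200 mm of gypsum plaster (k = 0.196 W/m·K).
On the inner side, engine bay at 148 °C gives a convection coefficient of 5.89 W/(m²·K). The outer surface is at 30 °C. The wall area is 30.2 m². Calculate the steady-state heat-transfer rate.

Model the wall as resistances in series:
R_inner film = 1/(h_i·A) = 1/(5.89×30.2) = 0.005622 K/W
R_cast iron = L/(kA) = 0.0012/(49.8×30.2) = 7.979×10^-7 K/W
R_ceramic-fibre blanket = L/(kA) = 0.13/(0.118×30.2) = 0.03648 K/W
R_gypsum plaster = L/(kA) = 0.2/(0.196×30.2) = 0.03379 K/W
R_total = 0.07589 K/W
Q = ΔT / R_total = 118 / 0.07589

Q ≈ 1550 W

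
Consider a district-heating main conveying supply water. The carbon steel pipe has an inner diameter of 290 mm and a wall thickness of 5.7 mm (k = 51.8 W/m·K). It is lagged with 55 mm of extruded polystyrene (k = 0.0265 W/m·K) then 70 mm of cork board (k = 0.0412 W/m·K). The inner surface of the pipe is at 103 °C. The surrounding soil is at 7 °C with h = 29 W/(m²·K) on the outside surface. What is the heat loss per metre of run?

Cylindrical conduction, so R = ln(r₂/r₁)/(2πkL) per layer, in series:
R_carbon steel pipe wall = ln(150.7/145)/(2π×51.8×1) = 1.185×10^-4 K/W
R_extruded polystyrene = ln(205.7/150.7)/(2π×0.0265×1) = 1.869 K/W
R_cork board = ln(275.7/205.7)/(2π×0.0412×1) = 1.131 K/W
R_outer film = 1/(h_o·2πr_oL) = 1/(29×2π×0.2757×1) = 0.01991 K/W
R_total = 3.02 K/W
Q = ΔT/R_total = 96/3.02

q′ ≈ 31.8 W/m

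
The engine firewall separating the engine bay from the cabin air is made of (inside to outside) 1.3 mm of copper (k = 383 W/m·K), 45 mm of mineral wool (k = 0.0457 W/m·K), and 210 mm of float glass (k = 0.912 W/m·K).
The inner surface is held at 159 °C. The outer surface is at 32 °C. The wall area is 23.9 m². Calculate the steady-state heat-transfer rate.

Thermal resistances in series:
R_copper = L/(kA) = 0.0013/(383×23.9) = 1.42×10^-7 K/W
R_mineral wool = L/(kA) = 0.045/(0.0457×23.9) = 0.0412 K/W
R_float glass = L/(kA) = 0.21/(0.912×23.9) = 0.009634 K/W
R_total = 0.05083 K/W
Q = ΔT / R_total = 127 / 0.05083

Q ≈ 2500 W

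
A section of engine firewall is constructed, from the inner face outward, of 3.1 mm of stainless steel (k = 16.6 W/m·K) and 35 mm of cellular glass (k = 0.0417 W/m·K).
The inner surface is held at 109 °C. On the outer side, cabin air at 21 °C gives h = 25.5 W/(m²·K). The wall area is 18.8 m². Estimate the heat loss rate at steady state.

Q ≈ 1880 W

Thermal resistances in series:
R_stainless steel = L/(kA) = 0.0031/(16.6×18.8) = 9.933×10^-6 K/W
R_cellular glass = L/(kA) = 0.035/(0.0417×18.8) = 0.04465 K/W
R_outer film = 1/(h_o·A) = 1/(25.5×18.8) = 0.002086 K/W
R_total = 0.04674 K/W
Q = ΔT / R_total = 88 / 0.04674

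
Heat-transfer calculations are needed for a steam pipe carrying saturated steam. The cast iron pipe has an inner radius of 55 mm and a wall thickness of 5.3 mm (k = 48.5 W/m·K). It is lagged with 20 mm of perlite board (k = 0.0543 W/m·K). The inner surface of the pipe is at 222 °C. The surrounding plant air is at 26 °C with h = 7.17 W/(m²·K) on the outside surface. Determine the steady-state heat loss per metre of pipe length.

Cylindrical conduction, so R = ln(r₂/r₁)/(2πkL) per layer, in series:
R_cast iron pipe wall = ln(60.3/55)/(2π×48.5×1) = 3.019×10^-4 K/W
R_perlite board = ln(80.3/60.3)/(2π×0.0543×1) = 0.8396 K/W
R_outer film = 1/(h_o·2πr_oL) = 1/(7.17×2π×0.0803×1) = 0.2764 K/W
R_total = 1.116 K/W
Q = ΔT/R_total = 196/1.116

q′ ≈ 176 W/m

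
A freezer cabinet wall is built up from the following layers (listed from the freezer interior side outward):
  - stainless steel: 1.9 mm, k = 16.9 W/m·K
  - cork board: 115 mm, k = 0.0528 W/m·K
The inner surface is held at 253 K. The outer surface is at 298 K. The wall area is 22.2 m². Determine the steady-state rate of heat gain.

Q ≈ 459 W

Treating each layer as a thermal resistance in series:
R_stainless steel = L/(kA) = 0.0019/(16.9×22.2) = 5.064×10^-6 K/W
R_cork board = L/(kA) = 0.115/(0.0528×22.2) = 0.09811 K/W
R_total = 0.09811 K/W
Q = ΔT / R_total = 45 / 0.09811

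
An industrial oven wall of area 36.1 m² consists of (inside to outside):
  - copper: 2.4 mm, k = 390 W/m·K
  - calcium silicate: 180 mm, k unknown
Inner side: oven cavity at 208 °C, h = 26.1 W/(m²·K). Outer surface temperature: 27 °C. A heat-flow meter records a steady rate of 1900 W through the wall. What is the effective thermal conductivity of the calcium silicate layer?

k ≈ 0.0529 W/(m·K)

Thermal resistances in series:
R_inner film = 1/(h_i·A) = 1/(26.1×36.1) = 0.001061 K/W
R_copper = L/(kA) = 0.0024/(390×36.1) = 1.705×10^-7 K/W
Sum of known resistances R_other = 0.001062 K/W
Total R = ΔT/Q = 181/1900 = 0.09526 K/W
R_calcium silicate = R_total − R_other = 0.0942 K/W
k = L/(R·A) = 0.18/(0.0942×36.1)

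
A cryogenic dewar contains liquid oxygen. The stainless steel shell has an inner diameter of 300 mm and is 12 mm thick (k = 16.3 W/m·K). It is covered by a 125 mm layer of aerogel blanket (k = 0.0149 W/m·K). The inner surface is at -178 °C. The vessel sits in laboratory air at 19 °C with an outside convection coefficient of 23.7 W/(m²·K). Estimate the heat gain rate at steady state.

Each spherical layer contributes R = (1/r_i − 1/r_o)/(4πk):
R_stainless steel shell = (1/0.15 − 1/0.162)/(4π×16.3) = 0.002411 K/W
R_aerogel blanket = (1/0.162 − 1/0.287)/(4π×0.0149) = 14.36 K/W
R_outer film = 1/(h·4πr_o²) = 1/(23.7×4π×0.287²) = 0.04076 K/W
R_total = 14.4 K/W
Q = ΔT/R_total = 197/14.4

Q ≈ 13.7 W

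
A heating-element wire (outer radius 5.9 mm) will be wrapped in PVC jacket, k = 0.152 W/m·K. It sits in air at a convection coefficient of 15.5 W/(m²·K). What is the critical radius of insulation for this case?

r_cr ≈ 9.81 mm

For a cylinder r_cr = k/h = 0.152/15.5
r_cr = 9.81 mm; since the bare radius (5.9 mm) is below r_cr, adding a thin layer of insulation will *increase* heat loss.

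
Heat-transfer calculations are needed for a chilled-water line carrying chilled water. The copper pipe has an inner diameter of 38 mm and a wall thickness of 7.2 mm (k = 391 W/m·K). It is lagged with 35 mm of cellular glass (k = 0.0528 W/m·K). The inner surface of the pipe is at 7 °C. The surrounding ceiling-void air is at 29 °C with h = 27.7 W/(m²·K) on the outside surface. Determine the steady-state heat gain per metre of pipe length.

For a radial system each layer contributes R = ln(r_out/r_in)/(2πkL); films add R = 1/(hA).
R_copper pipe wall = ln(26.2/19)/(2π×391×1) = 1.308×10^-4 K/W
R_cellular glass = ln(61.2/26.2)/(2π×0.0528×1) = 2.557 K/W
R_outer film = 1/(h_o·2πr_oL) = 1/(27.7×2π×0.0612×1) = 0.09388 K/W
R_total = 2.651 K/W
Q = ΔT/R_total = 22/2.651

q′ ≈ 8.3 W/m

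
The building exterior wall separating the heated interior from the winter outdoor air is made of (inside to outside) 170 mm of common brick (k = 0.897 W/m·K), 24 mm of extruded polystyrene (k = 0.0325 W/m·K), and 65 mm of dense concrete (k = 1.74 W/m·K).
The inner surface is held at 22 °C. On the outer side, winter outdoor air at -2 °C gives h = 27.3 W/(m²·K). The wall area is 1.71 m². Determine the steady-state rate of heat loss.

Q ≈ 41 W

Series thermal resistances:
R_common brick = L/(kA) = 0.17/(0.897×1.71) = 0.1108 K/W
R_extruded polystyrene = L/(kA) = 0.024/(0.0325×1.71) = 0.4318 K/W
R_dense concrete = L/(kA) = 0.065/(1.74×1.71) = 0.02185 K/W
R_outer film = 1/(h_o·A) = 1/(27.3×1.71) = 0.02142 K/W
R_total = 0.5859 K/W
Q = ΔT / R_total = 24 / 0.5859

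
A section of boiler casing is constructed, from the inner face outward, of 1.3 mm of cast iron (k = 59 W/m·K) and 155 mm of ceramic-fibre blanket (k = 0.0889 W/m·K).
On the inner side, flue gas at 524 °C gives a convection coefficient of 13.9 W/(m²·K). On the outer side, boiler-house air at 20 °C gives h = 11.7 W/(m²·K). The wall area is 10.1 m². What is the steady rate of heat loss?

Q ≈ 2680 W

Treating each layer as a thermal resistance in series:
R_inner film = 1/(h_i·A) = 1/(13.9×10.1) = 0.007123 K/W
R_cast iron = L/(kA) = 0.0013/(59×10.1) = 2.182×10^-6 K/W
R_ceramic-fibre blanket = L/(kA) = 0.155/(0.0889×10.1) = 0.1726 K/W
R_outer film = 1/(h_o·A) = 1/(11.7×10.1) = 0.008462 K/W
R_total = 0.1882 K/W
Q = ΔT / R_total = 504 / 0.1882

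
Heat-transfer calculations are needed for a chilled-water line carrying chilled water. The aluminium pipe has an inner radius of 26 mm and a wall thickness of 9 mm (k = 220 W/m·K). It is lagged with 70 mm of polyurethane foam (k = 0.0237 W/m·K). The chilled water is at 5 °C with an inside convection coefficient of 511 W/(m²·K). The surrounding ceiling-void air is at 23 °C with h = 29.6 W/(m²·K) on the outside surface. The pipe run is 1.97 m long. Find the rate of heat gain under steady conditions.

Per-layer cylindrical resistances, series-summed:
R_inner film = 1/(h_i·2πr₁L) = 1/(511×2π×0.026×1.97) = 0.006081 K/W
R_aluminium pipe wall = ln(35/26)/(2π×220×1.97) = 1.092×10^-4 K/W
R_polyurethane foam = ln(105/35)/(2π×0.0237×1.97) = 3.745 K/W
R_outer film = 1/(h_o·2πr_oL) = 1/(29.6×2π×0.105×1.97) = 0.02599 K/W
R_total = 3.777 K/W
Q = ΔT/R_total = 18/3.777

Q ≈ 4.77 W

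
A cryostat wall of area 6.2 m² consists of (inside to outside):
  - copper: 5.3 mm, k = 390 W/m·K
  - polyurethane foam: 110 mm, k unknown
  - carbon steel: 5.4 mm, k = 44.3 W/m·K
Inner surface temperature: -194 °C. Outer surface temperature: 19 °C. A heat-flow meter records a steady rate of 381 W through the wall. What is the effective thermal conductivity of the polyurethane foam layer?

k ≈ 0.0317 W/(m·K)

Using the resistance-network approach (series):
R_copper = L/(kA) = 0.0053/(390×6.2) = 2.192×10^-6 K/W
R_carbon steel = L/(kA) = 0.0054/(44.3×6.2) = 1.966×10^-5 K/W
Sum of known resistances R_other = 2.185×10^-5 K/W
Total R = ΔT/Q = 213/381 = 0.5591 K/W
R_polyurethane foam = R_total − R_other = 0.559 K/W
k = L/(R·A) = 0.11/(0.559×6.2)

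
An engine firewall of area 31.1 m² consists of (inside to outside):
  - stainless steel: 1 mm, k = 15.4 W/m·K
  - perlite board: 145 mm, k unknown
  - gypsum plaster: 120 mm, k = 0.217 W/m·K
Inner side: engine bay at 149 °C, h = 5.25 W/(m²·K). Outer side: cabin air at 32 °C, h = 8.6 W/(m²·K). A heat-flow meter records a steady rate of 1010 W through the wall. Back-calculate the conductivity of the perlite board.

Series thermal resistances:
R_inner film = 1/(h_i·A) = 1/(5.25×31.1) = 0.006125 K/W
R_stainless steel = L/(kA) = 0.001/(15.4×31.1) = 2.088×10^-6 K/W
R_gypsum plaster = L/(kA) = 0.12/(0.217×31.1) = 0.01778 K/W
R_outer film = 1/(h_o·A) = 1/(8.6×31.1) = 0.003739 K/W
Sum of known resistances R_other = 0.02765 K/W
Total R = ΔT/Q = 117/1010 = 0.1158 K/W
R_perlite board = R_total − R_other = 0.08819 K/W
k = L/(R·A) = 0.145/(0.08819×31.1)

k ≈ 0.0529 W/(m·K)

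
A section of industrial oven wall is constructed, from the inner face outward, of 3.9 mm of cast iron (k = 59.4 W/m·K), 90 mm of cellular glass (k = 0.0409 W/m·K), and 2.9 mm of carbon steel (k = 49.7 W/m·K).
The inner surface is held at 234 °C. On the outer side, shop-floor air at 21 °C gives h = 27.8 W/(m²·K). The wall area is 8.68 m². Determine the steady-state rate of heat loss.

Model the wall as resistances in series:
R_cast iron = L/(kA) = 0.0039/(59.4×8.68) = 7.564×10^-6 K/W
R_cellular glass = L/(kA) = 0.09/(0.0409×8.68) = 0.2535 K/W
R_carbon steel = L/(kA) = 0.0029/(49.7×8.68) = 6.722×10^-6 K/W
R_outer film = 1/(h_o·A) = 1/(27.8×8.68) = 0.004144 K/W
R_total = 0.2577 K/W
Q = ΔT / R_total = 213 / 0.2577

Q ≈ 827 W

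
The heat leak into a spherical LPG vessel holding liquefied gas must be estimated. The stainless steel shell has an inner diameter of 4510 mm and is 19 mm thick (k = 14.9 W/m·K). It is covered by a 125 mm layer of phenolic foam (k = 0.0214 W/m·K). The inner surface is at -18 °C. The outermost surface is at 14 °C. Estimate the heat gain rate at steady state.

Q ≈ 375 W

For a spherical shell R = (1/r₁ − 1/r₂)/(4πk); film R = 1/(h·4πr²). In series:
R_stainless steel shell = (1/2.255 − 1/2.274)/(4π×14.9) = 1.979×10^-5 K/W
R_phenolic foam = (1/2.274 − 1/2.399)/(4π×0.0214) = 0.08521 K/W
R_total = 0.08522 K/W
Q = ΔT/R_total = 32/0.08522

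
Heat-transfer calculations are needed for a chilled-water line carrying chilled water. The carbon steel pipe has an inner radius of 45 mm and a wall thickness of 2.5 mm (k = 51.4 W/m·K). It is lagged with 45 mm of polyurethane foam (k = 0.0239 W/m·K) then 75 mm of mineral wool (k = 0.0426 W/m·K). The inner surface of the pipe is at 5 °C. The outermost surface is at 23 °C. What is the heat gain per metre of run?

q′ ≈ 2.7 W/m

For a radial system each layer contributes R = ln(r_out/r_in)/(2πkL); films add R = 1/(hA).
R_carbon steel pipe wall = ln(47.5/45)/(2π×51.4×1) = 1.674×10^-4 K/W
R_polyurethane foam = ln(92.5/47.5)/(2π×0.0239×1) = 4.438 K/W
R_mineral wool = ln(167.5/92.5)/(2π×0.0426×1) = 2.218 K/W
R_total = 6.657 K/W
Q = ΔT/R_total = 18/6.657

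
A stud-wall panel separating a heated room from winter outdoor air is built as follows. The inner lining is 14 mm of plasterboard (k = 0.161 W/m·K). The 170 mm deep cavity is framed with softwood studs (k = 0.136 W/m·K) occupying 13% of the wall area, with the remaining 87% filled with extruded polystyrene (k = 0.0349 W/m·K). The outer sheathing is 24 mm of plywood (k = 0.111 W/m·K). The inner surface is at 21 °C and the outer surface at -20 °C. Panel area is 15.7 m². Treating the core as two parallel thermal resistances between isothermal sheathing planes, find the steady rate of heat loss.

Q ≈ 168 W

Sheathing layers in series; stud and cavity paths in parallel between them.
R_inner = 0.014/(0.161×15.7) = 0.005539 K/W
R_stud  = 0.17/(0.136×0.13×15.7) = 0.6124 K/W
R_cav   = 0.17/(0.0349×0.87×15.7) = 0.3566 K/W
1/R_core = 1/R_stud + 1/R_cav → R_core = 0.2254 K/W
R_outer = 0.024/(0.111×15.7) = 0.01377 K/W
R_total = 0.2447 K/W
Q = ΔT/R_total = 41/0.2447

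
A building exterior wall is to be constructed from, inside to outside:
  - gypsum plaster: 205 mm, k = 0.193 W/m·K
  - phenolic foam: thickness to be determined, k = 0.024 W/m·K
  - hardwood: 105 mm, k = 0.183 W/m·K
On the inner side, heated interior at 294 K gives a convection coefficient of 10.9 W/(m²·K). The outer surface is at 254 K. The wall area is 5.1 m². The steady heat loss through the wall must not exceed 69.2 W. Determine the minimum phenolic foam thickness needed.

Thermal resistances in series:
R_inner film = 1/(h_i·A) = 1/(10.9×5.1) = 0.01799 K/W
R_gypsum plaster = L/(kA) = 0.205/(0.193×5.1) = 0.2083 K/W
R_hardwood = L/(kA) = 0.105/(0.183×5.1) = 0.1125 K/W
Sum of the known resistances R_other = 0.3388 K/W
Required total resistance R_tot = ΔT/Q_allow = 40/69.2 = 0.578 K/W
R_phenolic foam = R_tot − R_other = 0.2393 K/W
L = R·k·A = 0.2393×0.024×5.1

L ≈ 29.3 mm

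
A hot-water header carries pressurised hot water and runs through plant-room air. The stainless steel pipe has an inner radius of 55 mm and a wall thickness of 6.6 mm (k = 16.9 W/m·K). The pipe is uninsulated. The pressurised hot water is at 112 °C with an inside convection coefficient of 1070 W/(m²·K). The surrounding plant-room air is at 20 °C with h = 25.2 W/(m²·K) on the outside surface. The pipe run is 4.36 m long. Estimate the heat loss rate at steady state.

Treating each annulus and film as a series resistance:
R_inner film = 1/(h_i·2πr₁L) = 1/(1070×2π×0.055×4.36) = 6.203×10^-4 K/W
R_stainless steel pipe wall = ln(61.6/55)/(2π×16.9×4.36) = 2.448×10^-4 K/W
R_outer film = 1/(h_o·2πr_oL) = 1/(25.2×2π×0.0616×4.36) = 0.02352 K/W
R_total = 0.02438 K/W
Q = ΔT/R_total = 92/0.02438

Q ≈ 3770 W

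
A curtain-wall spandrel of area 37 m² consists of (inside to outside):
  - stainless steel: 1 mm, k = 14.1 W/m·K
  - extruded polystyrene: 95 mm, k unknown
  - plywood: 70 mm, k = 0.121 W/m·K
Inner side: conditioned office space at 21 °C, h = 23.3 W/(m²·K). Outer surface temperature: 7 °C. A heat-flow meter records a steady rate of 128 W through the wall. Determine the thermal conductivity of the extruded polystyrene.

k ≈ 0.0277 W/(m·K)

Treating each layer as a thermal resistance in series:
R_inner film = 1/(h_i·A) = 1/(23.3×37) = 0.00116 K/W
R_stainless steel = L/(kA) = 0.001/(14.1×37) = 1.917×10^-6 K/W
R_plywood = L/(kA) = 0.07/(0.121×37) = 0.01564 K/W
Sum of known resistances R_other = 0.0168 K/W
Total R = ΔT/Q = 14/128 = 0.1094 K/W
R_extruded polystyrene = R_total − R_other = 0.09258 K/W
k = L/(R·A) = 0.095/(0.09258×37)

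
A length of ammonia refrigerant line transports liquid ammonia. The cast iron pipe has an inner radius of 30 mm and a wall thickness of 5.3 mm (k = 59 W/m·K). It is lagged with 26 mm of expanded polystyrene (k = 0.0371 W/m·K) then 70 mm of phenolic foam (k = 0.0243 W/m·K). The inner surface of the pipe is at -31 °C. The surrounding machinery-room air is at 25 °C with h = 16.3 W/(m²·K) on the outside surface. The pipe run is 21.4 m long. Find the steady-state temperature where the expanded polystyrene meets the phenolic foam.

Cylindrical conduction, so R = ln(r₂/r₁)/(2πkL) per layer, in series:
R_cast iron pipe wall = ln(35.3/30)/(2π×59×21.4) = 2.051×10^-5 K/W
R_expanded polystyrene = ln(61.3/35.3)/(2π×0.0371×21.4) = 0.1106 K/W
R_phenolic foam = ln(131.3/61.3)/(2π×0.0243×21.4) = 0.2331 K/W
R_outer film = 1/(h_o·2πr_oL) = 1/(16.3×2π×0.1313×21.4) = 0.003475 K/W
R_total = 0.3473 K/W
Q = ΔT/R_total = 56/0.3473
Q = 161 W
T_interface = T_inner + Q·ΣR(inner→interface) = -31 + 161×0.1107

T ≈ -13.2 °C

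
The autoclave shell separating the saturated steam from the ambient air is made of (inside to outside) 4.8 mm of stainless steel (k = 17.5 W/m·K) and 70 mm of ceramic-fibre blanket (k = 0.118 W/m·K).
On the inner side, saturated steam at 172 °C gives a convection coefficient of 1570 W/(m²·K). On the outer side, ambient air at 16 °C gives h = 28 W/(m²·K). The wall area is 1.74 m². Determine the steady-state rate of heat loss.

Model the wall as resistances in series:
R_inner film = 1/(h_i·A) = 1/(1570×1.74) = 3.661×10^-4 K/W
R_stainless steel = L/(kA) = 0.0048/(17.5×1.74) = 1.576×10^-4 K/W
R_ceramic-fibre blanket = L/(kA) = 0.07/(0.118×1.74) = 0.3409 K/W
R_outer film = 1/(h_o·A) = 1/(28×1.74) = 0.02053 K/W
R_total = 0.362 K/W
Q = ΔT / R_total = 156 / 0.362

Q ≈ 431 W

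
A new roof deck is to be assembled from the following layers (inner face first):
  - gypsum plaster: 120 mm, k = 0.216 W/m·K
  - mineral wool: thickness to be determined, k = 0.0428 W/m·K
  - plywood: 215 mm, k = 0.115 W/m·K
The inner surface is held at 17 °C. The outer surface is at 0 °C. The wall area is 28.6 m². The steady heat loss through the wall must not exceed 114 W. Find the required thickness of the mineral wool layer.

L ≈ 78.7 mm

Thermal resistances in series:
R_gypsum plaster = L/(kA) = 0.12/(0.216×28.6) = 0.01943 K/W
R_plywood = L/(kA) = 0.215/(0.115×28.6) = 0.06537 K/W
Sum of the known resistances R_other = 0.08479 K/W
Required total resistance R_tot = ΔT/Q_allow = 17/114 = 0.1491 K/W
R_mineral wool = R_tot − R_other = 0.06433 K/W
L = R·k·A = 0.06433×0.0428×28.6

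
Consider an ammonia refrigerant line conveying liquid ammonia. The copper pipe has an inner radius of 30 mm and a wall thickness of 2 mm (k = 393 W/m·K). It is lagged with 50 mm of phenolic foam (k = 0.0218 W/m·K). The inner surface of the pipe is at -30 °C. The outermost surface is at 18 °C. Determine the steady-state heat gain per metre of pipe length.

q′ ≈ 6.99 W/m

Treating each annulus and film as a series resistance:
R_copper pipe wall = ln(32/30)/(2π×393×1) = 2.614×10^-5 K/W
R_phenolic foam = ln(82/32)/(2π×0.0218×1) = 6.87 K/W
R_total = 6.87 K/W
Q = ΔT/R_total = 48/6.87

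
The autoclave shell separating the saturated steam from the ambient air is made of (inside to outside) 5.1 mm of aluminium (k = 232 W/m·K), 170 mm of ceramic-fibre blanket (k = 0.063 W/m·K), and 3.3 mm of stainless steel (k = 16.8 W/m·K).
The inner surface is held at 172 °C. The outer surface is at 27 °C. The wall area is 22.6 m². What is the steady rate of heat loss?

Treating each layer as a thermal resistance in series:
R_aluminium = L/(kA) = 0.0051/(232×22.6) = 9.727×10^-7 K/W
R_ceramic-fibre blanket = L/(kA) = 0.17/(0.063×22.6) = 0.1194 K/W
R_stainless steel = L/(kA) = 0.0033/(16.8×22.6) = 8.692×10^-6 K/W
R_total = 0.1194 K/W
Q = ΔT / R_total = 145 / 0.1194

Q ≈ 1210 W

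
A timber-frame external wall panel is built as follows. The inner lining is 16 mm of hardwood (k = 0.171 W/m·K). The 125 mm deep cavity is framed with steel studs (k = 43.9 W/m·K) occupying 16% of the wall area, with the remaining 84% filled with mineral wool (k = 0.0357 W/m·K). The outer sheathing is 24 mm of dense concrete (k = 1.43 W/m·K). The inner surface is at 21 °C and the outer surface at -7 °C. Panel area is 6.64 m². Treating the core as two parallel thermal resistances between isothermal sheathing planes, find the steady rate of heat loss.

Sheathing layers in series; stud and cavity paths in parallel between them.
R_inner = 0.016/(0.171×6.64) = 0.01409 K/W
R_stud  = 0.125/(43.9×0.16×6.64) = 0.00268 K/W
R_cav   = 0.125/(0.0357×0.84×6.64) = 0.6278 K/W
1/R_core = 1/R_stud + 1/R_cav → R_core = 0.002669 K/W
R_outer = 0.024/(1.43×6.64) = 0.002528 K/W
R_total = 0.01929 K/W
Q = ΔT/R_total = 28/0.01929

Q ≈ 1450 W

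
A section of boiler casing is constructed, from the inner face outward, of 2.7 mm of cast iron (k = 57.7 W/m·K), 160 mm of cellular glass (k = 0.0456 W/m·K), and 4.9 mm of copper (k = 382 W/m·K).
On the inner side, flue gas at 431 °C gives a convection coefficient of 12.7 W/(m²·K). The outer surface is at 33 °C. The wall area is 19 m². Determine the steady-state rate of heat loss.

Q ≈ 2110 W

Series thermal resistances:
R_inner film = 1/(h_i·A) = 1/(12.7×19) = 0.004144 K/W
R_cast iron = L/(kA) = 0.0027/(57.7×19) = 2.463×10^-6 K/W
R_cellular glass = L/(kA) = 0.16/(0.0456×19) = 0.1847 K/W
R_copper = L/(kA) = 0.0049/(382×19) = 6.751×10^-7 K/W
R_total = 0.1888 K/W
Q = ΔT / R_total = 398 / 0.1888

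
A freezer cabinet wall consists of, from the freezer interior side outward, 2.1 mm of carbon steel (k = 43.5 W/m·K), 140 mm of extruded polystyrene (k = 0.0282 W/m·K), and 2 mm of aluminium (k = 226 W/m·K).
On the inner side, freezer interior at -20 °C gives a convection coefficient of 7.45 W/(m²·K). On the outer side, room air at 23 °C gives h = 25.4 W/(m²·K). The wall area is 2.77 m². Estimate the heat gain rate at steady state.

Q ≈ 23.2 W

Thermal resistances in series:
R_inner film = 1/(h_i·A) = 1/(7.45×2.77) = 0.04846 K/W
R_carbon steel = L/(kA) = 0.0021/(43.5×2.77) = 1.743×10^-5 K/W
R_extruded polystyrene = L/(kA) = 0.14/(0.0282×2.77) = 1.792 K/W
R_aluminium = L/(kA) = 0.002/(226×2.77) = 3.195×10^-6 K/W
R_outer film = 1/(h_o·A) = 1/(25.4×2.77) = 0.01421 K/W
R_total = 1.855 K/W
Q = ΔT / R_total = 43 / 1.855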